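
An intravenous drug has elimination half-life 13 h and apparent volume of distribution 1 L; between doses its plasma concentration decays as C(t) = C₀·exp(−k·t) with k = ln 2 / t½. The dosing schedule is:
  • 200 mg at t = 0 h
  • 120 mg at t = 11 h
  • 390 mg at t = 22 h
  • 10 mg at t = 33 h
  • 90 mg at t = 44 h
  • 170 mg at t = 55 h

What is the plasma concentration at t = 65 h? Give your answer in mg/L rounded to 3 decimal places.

183.312 mg/L

k = ln 2 / 13 = 0.05332 per h
Dose 1 (200 mg at t=0 h): 200·exp(−0.05332·65) = 6.250 mg/L
Dose 2 (120 mg at t=11 h): 120·exp(−0.05332·54) = 6.741 mg/L
Dose 3 (390 mg at t=22 h): 390·exp(−0.05332·43) = 39.387 mg/L
Dose 4 (10 mg at t=33 h): 10·exp(−0.05332·32) = 1.816 mg/L
Dose 5 (90 mg at t=44 h): 90·exp(−0.05332·21) = 29.374 mg/L
Dose 6 (170 mg at t=55 h): 170·exp(−0.05332·10) = 99.744 mg/L
C(65) = 6.250 + 6.741 + 39.387 + 1.816 + 29.374 + 99.744 = 183.312 mg/L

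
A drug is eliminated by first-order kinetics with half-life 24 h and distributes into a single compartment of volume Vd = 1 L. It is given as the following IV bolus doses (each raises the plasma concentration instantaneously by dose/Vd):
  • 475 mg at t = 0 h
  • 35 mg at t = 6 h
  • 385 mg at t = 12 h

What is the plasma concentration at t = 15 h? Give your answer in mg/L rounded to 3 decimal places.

688.035 mg/L

k = ln 2 / 24 = 0.02888 per h
Dose 1 (475 mg at t=0 h): 475·exp(−0.02888·15) = 307.999 mg/L
Dose 2 (35 mg at t=6 h): 35·exp(−0.02888·9) = 26.989 mg/L
Dose 3 (385 mg at t=12 h): 385·exp(−0.02888·3) = 353.047 mg/L
C(15) = 307.999 + 26.989 + 353.047 = 688.035 mg/L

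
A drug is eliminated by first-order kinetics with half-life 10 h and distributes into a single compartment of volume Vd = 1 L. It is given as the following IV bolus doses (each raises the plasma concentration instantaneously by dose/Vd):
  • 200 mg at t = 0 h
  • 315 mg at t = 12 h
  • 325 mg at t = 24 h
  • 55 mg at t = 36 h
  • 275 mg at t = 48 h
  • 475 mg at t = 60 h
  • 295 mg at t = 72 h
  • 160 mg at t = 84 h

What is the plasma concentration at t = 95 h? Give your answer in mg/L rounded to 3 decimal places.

k = ln 2 / 10 = 0.06931 per h
Dose 1 (200 mg at t=0 h): 200·exp(−0.06931·95) = 0.276 mg/L
Dose 2 (315 mg at t=12 h): 315·exp(−0.06931·83) = 0.999 mg/L
Dose 3 (325 mg at t=24 h): 325·exp(−0.06931·71) = 2.369 mg/L
Dose 4 (55 mg at t=36 h): 55·exp(−0.06931·59) = 0.921 mg/L
Dose 5 (275 mg at t=48 h): 275·exp(−0.06931·47) = 10.580 mg/L
Dose 6 (475 mg at t=60 h): 475·exp(−0.06931·35) = 41.984 mg/L
Dose 7 (295 mg at t=72 h): 295·exp(−0.06931·23) = 59.904 mg/L
Dose 8 (160 mg at t=84 h): 160·exp(−0.06931·11) = 74.643 mg/L
C(95) = 0.276 + 0.999 + 2.369 + 0.921 + 10.580 + 41.984 + 59.904 + 74.643 = 191.677 mg/L

191.677 mg/L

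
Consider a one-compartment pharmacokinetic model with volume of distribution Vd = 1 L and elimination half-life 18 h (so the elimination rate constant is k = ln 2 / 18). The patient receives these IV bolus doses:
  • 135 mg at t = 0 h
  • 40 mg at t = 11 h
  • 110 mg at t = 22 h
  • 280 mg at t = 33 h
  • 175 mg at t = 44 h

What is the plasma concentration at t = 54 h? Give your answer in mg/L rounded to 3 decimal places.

300.387 mg/L

k = ln 2 / 18 = 0.03851 per h
Dose 1 (135 mg at t=0 h): 135·exp(−0.03851·54) = 16.875 mg/L
Dose 2 (40 mg at t=11 h): 40·exp(−0.03851·43) = 7.637 mg/L
Dose 3 (110 mg at t=22 h): 110·exp(−0.03851·32) = 32.080 mg/L
Dose 4 (280 mg at t=33 h): 280·exp(−0.03851·21) = 124.726 mg/L
Dose 5 (175 mg at t=44 h): 175·exp(−0.03851·10) = 119.069 mg/L
C(54) = 16.875 + 7.637 + 32.080 + 124.726 + 119.069 = 300.387 mg/L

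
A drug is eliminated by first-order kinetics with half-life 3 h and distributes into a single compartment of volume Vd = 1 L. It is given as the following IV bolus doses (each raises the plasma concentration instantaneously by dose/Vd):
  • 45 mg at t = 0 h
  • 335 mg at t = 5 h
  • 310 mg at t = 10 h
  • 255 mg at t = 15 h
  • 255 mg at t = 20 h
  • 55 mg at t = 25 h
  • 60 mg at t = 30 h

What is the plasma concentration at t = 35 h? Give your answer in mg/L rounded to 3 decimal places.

k = ln 2 / 3 = 0.23105 per h
Dose 1 (45 mg at t=0 h): 45·exp(−0.23105·35) = 0.014 mg/L
Dose 2 (335 mg at t=5 h): 335·exp(−0.23105·30) = 0.327 mg/L
Dose 3 (310 mg at t=10 h): 310·exp(−0.23105·25) = 0.961 mg/L
Dose 4 (255 mg at t=15 h): 255·exp(−0.23105·20) = 2.510 mg/L
Dose 5 (255 mg at t=20 h): 255·exp(−0.23105·15) = 7.969 mg/L
Dose 6 (55 mg at t=25 h): 55·exp(−0.23105·10) = 5.457 mg/L
Dose 7 (60 mg at t=30 h): 60·exp(−0.23105·5) = 18.899 mg/L
C(35) = 0.014 + 0.327 + 0.961 + 2.510 + 7.969 + 5.457 + 18.899 = 36.136 mg/L

36.136 mg/L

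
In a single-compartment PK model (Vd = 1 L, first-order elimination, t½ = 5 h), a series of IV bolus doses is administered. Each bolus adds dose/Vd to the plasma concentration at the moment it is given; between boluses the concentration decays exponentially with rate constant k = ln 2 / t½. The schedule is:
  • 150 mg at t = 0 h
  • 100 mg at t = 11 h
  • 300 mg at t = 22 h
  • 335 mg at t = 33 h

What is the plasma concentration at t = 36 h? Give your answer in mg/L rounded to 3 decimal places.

268.239 mg/L

k = ln 2 / 5 = 0.13863 per h
Dose 1 (150 mg at t=0 h): 150·exp(−0.13863·36) = 1.020 mg/L
Dose 2 (100 mg at t=11 h): 100·exp(−0.13863·25) = 3.125 mg/L
Dose 3 (300 mg at t=22 h): 300·exp(−0.13863·14) = 43.076 mg/L
Dose 4 (335 mg at t=33 h): 335·exp(−0.13863·3) = 221.018 mg/L
C(36) = 1.020 + 3.125 + 43.076 + 221.018 = 268.239 mg/L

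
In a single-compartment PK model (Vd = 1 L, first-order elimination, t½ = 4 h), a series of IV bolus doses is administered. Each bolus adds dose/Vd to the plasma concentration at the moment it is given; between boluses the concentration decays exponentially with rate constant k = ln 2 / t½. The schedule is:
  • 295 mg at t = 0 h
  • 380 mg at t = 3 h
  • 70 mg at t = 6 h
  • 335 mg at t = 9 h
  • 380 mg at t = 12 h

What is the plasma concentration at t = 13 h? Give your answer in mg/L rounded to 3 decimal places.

k = ln 2 / 4 = 0.17329 per h
Dose 1 (295 mg at t=0 h): 295·exp(−0.17329·13) = 31.008 mg/L
Dose 2 (380 mg at t=3 h): 380·exp(−0.17329·10) = 67.175 mg/L
Dose 3 (70 mg at t=6 h): 70·exp(−0.17329·7) = 20.811 mg/L
Dose 4 (335 mg at t=9 h): 335·exp(−0.17329·4) = 167.500 mg/L
Dose 5 (380 mg at t=12 h): 380·exp(−0.17329·1) = 319.541 mg/L
C(13) = 31.008 + 67.175 + 20.811 + 167.500 + 319.541 = 606.035 mg/L

606.035 mg/L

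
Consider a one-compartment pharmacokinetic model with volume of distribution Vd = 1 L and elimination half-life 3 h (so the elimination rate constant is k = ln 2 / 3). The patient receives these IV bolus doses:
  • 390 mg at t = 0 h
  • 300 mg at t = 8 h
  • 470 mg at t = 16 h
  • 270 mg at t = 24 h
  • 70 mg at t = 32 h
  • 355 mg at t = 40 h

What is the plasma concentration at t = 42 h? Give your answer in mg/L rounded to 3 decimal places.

k = ln 2 / 3 = 0.23105 per h
Dose 1 (390 mg at t=0 h): 390·exp(−0.23105·42) = 0.024 mg/L
Dose 2 (300 mg at t=8 h): 300·exp(−0.23105·34) = 0.116 mg/L
Dose 3 (470 mg at t=16 h): 470·exp(−0.23105·26) = 1.157 mg/L
Dose 4 (270 mg at t=24 h): 270·exp(−0.23105·18) = 4.219 mg/L
Dose 5 (70 mg at t=32 h): 70·exp(−0.23105·10) = 6.945 mg/L
Dose 6 (355 mg at t=40 h): 355·exp(−0.23105·2) = 223.636 mg/L
C(42) = 0.024 + 0.116 + 1.157 + 4.219 + 6.945 + 223.636 = 236.096 mg/L

236.096 mg/L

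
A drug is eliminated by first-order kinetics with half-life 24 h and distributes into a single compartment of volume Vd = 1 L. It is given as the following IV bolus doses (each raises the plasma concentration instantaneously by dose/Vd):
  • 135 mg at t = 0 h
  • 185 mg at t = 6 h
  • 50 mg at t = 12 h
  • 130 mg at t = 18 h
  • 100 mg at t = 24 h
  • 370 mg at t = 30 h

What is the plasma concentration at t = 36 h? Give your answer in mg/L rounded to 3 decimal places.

k = ln 2 / 24 = 0.02888 per h
Dose 1 (135 mg at t=0 h): 135·exp(−0.02888·36) = 47.730 mg/L
Dose 2 (185 mg at t=6 h): 185·exp(−0.02888·30) = 77.783 mg/L
Dose 3 (50 mg at t=12 h): 50·exp(−0.02888·24) = 25.000 mg/L
Dose 4 (130 mg at t=18 h): 130·exp(−0.02888·18) = 77.298 mg/L
Dose 5 (100 mg at t=24 h): 100·exp(−0.02888·12) = 70.711 mg/L
Dose 6 (370 mg at t=30 h): 370·exp(−0.02888·6) = 311.132 mg/L
C(36) = 47.730 + 77.783 + 25.000 + 77.298 + 70.711 + 311.132 = 609.653 mg/L

609.653 mg/L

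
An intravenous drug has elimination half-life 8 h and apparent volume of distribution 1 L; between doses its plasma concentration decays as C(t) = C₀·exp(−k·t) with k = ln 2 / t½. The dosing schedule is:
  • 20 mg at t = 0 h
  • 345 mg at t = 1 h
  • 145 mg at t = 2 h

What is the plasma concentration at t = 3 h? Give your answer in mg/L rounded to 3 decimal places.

k = ln 2 / 8 = 0.08664 per h
Dose 1 (20 mg at t=0 h): 20·exp(−0.08664·3) = 15.422 mg/L
Dose 2 (345 mg at t=1 h): 345·exp(−0.08664·2) = 290.109 mg/L
Dose 3 (145 mg at t=2 h): 145·exp(−0.08664·1) = 132.966 mg/L
C(3) = 15.422 + 290.109 + 132.966 = 438.497 mg/L

438.497 mg/L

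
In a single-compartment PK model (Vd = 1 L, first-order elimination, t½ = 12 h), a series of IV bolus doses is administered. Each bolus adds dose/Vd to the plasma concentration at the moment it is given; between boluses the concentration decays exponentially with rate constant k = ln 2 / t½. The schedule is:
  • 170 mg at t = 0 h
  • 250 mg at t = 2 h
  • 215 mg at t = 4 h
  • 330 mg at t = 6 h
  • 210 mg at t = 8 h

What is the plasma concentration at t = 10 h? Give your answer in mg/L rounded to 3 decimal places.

k = ln 2 / 12 = 0.05776 per h
Dose 1 (170 mg at t=0 h): 170·exp(−0.05776·10) = 95.409 mg/L
Dose 2 (250 mg at t=2 h): 250·exp(−0.05776·8) = 157.490 mg/L
Dose 3 (215 mg at t=4 h): 215·exp(−0.05776·6) = 152.028 mg/L
Dose 4 (330 mg at t=6 h): 330·exp(−0.05776·4) = 261.921 mg/L
Dose 5 (210 mg at t=8 h): 210·exp(−0.05776·2) = 187.089 mg/L
C(10) = 95.409 + 157.490 + 152.028 + 261.921 + 187.089 = 853.937 mg/L

853.937 mg/L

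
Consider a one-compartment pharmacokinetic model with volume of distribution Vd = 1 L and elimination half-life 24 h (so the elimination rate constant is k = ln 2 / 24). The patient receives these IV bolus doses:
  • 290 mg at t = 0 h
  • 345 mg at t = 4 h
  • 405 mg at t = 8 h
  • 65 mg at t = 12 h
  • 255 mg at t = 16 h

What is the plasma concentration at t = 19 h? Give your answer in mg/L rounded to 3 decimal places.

972.939 mg/L

k = ln 2 / 24 = 0.02888 per h
Dose 1 (290 mg at t=0 h): 290·exp(−0.02888·19) = 167.526 mg/L
Dose 2 (345 mg at t=4 h): 345·exp(−0.02888·15) = 223.705 mg/L
Dose 3 (405 mg at t=8 h): 405·exp(−0.02888·11) = 294.770 mg/L
Dose 4 (65 mg at t=12 h): 65·exp(−0.02888·7) = 53.102 mg/L
Dose 5 (255 mg at t=16 h): 255·exp(−0.02888·3) = 233.836 mg/L
C(19) = 167.526 + 223.705 + 294.770 + 53.102 + 233.836 = 972.939 mg/L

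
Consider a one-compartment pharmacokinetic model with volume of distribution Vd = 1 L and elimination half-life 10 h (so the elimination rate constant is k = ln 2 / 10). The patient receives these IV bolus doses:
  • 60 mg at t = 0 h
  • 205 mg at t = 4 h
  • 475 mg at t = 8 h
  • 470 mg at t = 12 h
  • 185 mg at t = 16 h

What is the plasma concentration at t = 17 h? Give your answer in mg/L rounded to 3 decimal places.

k = ln 2 / 10 = 0.06931 per h
Dose 1 (60 mg at t=0 h): 60·exp(−0.06931·17) = 18.467 mg/L
Dose 2 (205 mg at t=4 h): 205·exp(−0.06931·13) = 83.256 mg/L
Dose 3 (475 mg at t=8 h): 475·exp(−0.06931·9) = 254.546 mg/L
Dose 4 (470 mg at t=12 h): 470·exp(−0.06931·5) = 332.340 mg/L
Dose 5 (185 mg at t=16 h): 185·exp(−0.06931·1) = 172.611 mg/L
C(17) = 18.467 + 83.256 + 254.546 + 332.340 + 172.611 = 861.221 mg/L

861.221 mg/L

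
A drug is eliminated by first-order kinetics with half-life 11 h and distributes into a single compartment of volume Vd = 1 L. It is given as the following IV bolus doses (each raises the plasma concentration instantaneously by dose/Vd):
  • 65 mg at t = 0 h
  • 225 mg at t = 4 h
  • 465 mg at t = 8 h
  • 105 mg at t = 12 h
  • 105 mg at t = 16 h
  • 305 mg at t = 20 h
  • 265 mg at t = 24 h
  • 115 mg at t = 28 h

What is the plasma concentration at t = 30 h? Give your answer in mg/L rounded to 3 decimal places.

k = ln 2 / 11 = 0.06301 per h
Dose 1 (65 mg at t=0 h): 65·exp(−0.06301·30) = 9.816 mg/L
Dose 2 (225 mg at t=4 h): 225·exp(−0.06301·26) = 43.718 mg/L
Dose 3 (465 mg at t=8 h): 465·exp(−0.06301·22) = 116.250 mg/L
Dose 4 (105 mg at t=12 h): 105·exp(−0.06301·18) = 33.775 mg/L
Dose 5 (105 mg at t=16 h): 105·exp(−0.06301·14) = 43.457 mg/L
Dose 6 (305 mg at t=20 h): 305·exp(−0.06301·10) = 162.419 mg/L
Dose 7 (265 mg at t=24 h): 265·exp(−0.06301·6) = 181.572 mg/L
Dose 8 (115 mg at t=28 h): 115·exp(−0.06301·2) = 101.383 mg/L
C(30) = 9.816 + 43.718 + 116.250 + 33.775 + 43.457 + 162.419 + 181.572 + 101.383 = 692.389 mg/L

692.389 mg/L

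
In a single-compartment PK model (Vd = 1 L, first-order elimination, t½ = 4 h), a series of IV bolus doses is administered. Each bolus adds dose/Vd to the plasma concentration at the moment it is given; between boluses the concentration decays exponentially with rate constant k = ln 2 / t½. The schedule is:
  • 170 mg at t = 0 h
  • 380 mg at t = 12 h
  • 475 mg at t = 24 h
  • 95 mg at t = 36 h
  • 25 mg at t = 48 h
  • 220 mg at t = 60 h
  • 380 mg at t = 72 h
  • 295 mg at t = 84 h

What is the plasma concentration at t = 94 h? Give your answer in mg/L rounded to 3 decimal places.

61.169 mg/L

k = ln 2 / 4 = 0.17329 per h
Dose 1 (170 mg at t=0 h): 170·exp(−0.17329·94) = 0.000 mg/L
Dose 2 (380 mg at t=12 h): 380·exp(−0.17329·82) = 0.000 mg/L
Dose 3 (475 mg at t=24 h): 475·exp(−0.17329·70) = 0.003 mg/L
Dose 4 (95 mg at t=36 h): 95·exp(−0.17329·58) = 0.004 mg/L
Dose 5 (25 mg at t=48 h): 25·exp(−0.17329·46) = 0.009 mg/L
Dose 6 (220 mg at t=60 h): 220·exp(−0.17329·34) = 0.608 mg/L
Dose 7 (380 mg at t=72 h): 380·exp(−0.17329·22) = 8.397 mg/L
Dose 8 (295 mg at t=84 h): 295·exp(−0.17329·10) = 52.149 mg/L
C(94) = 0.000 + 0.000 + 0.003 + 0.004 + 0.009 + 0.608 + 8.397 + 52.149 = 61.169 mg/L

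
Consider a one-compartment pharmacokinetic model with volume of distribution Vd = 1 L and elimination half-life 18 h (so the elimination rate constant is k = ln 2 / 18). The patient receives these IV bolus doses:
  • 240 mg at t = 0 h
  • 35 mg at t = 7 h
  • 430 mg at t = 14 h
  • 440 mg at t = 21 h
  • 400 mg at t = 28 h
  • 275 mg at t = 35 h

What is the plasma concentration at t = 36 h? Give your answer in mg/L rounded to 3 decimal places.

k = ln 2 / 18 = 0.03851 per h
Dose 1 (240 mg at t=0 h): 240·exp(−0.03851·36) = 60.000 mg/L
Dose 2 (35 mg at t=7 h): 35·exp(−0.03851·29) = 11.457 mg/L
Dose 3 (430 mg at t=14 h): 430·exp(−0.03851·22) = 184.307 mg/L
Dose 4 (440 mg at t=21 h): 440·exp(−0.03851·15) = 246.942 mg/L
Dose 5 (400 mg at t=28 h): 400·exp(−0.03851·8) = 293.947 mg/L
Dose 6 (275 mg at t=35 h): 275·exp(−0.03851·1) = 264.612 mg/L
C(36) = 60.000 + 11.457 + 184.307 + 246.942 + 293.947 + 264.612 = 1061.265 mg/L

1061.265 mg/L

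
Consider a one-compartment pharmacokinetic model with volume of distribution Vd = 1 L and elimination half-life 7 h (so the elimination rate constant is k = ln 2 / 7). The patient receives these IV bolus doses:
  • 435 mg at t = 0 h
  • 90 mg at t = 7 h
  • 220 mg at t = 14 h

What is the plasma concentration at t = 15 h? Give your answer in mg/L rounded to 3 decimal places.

338.514 mg/L

k = ln 2 / 7 = 0.09902 per h
Dose 1 (435 mg at t=0 h): 435·exp(−0.09902·15) = 98.497 mg/L
Dose 2 (90 mg at t=7 h): 90·exp(−0.09902·8) = 40.758 mg/L
Dose 3 (220 mg at t=14 h): 220·exp(−0.09902·1) = 199.259 mg/L
C(15) = 98.497 + 40.758 + 199.259 = 338.514 mg/L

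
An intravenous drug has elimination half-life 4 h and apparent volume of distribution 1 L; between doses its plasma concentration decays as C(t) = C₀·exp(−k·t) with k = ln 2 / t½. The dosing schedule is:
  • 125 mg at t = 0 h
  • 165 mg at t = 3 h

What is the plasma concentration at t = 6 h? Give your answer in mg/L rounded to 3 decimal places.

k = ln 2 / 4 = 0.17329 per h
Dose 1 (125 mg at t=0 h): 125·exp(−0.17329·6) = 44.194 mg/L
Dose 2 (165 mg at t=3 h): 165·exp(−0.17329·3) = 98.110 mg/L
C(6) = 44.194 + 98.110 = 142.304 mg/L

142.304 mg/L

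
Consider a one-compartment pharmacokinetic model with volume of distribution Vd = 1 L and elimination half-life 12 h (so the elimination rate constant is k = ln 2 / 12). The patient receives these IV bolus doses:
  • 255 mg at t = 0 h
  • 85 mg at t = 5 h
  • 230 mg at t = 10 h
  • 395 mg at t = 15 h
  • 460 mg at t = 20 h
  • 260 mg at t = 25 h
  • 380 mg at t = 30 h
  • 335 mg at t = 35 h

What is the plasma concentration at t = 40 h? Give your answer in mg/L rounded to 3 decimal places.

888.864 mg/L

k = ln 2 / 12 = 0.05776 per h
Dose 1 (255 mg at t=0 h): 255·exp(−0.05776·40) = 25.299 mg/L
Dose 2 (85 mg at t=5 h): 85·exp(−0.05776·35) = 11.257 mg/L
Dose 3 (230 mg at t=10 h): 230·exp(−0.05776·30) = 40.659 mg/L
Dose 4 (395 mg at t=15 h): 395·exp(−0.05776·25) = 93.208 mg/L
Dose 5 (460 mg at t=20 h): 460·exp(−0.05776·20) = 144.891 mg/L
Dose 6 (260 mg at t=25 h): 260·exp(−0.05776·15) = 109.317 mg/L
Dose 7 (380 mg at t=30 h): 380·exp(−0.05776·10) = 213.268 mg/L
Dose 8 (335 mg at t=35 h): 335·exp(−0.05776·5) = 250.966 mg/L
C(40) = 25.299 + 11.257 + 40.659 + 93.208 + 144.891 + 109.317 + 213.268 + 250.966 = 888.864 mg/L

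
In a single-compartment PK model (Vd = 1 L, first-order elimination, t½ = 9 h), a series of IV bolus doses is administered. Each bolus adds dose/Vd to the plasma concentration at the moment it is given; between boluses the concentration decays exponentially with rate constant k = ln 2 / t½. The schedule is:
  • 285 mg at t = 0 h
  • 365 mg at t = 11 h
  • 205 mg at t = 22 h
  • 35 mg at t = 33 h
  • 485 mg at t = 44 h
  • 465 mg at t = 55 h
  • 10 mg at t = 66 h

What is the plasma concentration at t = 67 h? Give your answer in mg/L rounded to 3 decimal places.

k = ln 2 / 9 = 0.07702 per h
Dose 1 (285 mg at t=0 h): 285·exp(−0.07702·67) = 1.636 mg/L
Dose 2 (365 mg at t=11 h): 365·exp(−0.07702·56) = 4.889 mg/L
Dose 3 (205 mg at t=22 h): 205·exp(−0.07702·45) = 6.406 mg/L
Dose 4 (35 mg at t=33 h): 35·exp(−0.07702·34) = 2.552 mg/L
Dose 5 (485 mg at t=44 h): 485·exp(−0.07702·23) = 82.498 mg/L
Dose 6 (465 mg at t=55 h): 465·exp(−0.07702·12) = 184.535 mg/L
Dose 7 (10 mg at t=66 h): 10·exp(−0.07702·1) = 9.259 mg/L
C(67) = 1.636 + 4.889 + 6.406 + 2.552 + 82.498 + 184.535 + 9.259 = 291.775 mg/L

291.775 mg/L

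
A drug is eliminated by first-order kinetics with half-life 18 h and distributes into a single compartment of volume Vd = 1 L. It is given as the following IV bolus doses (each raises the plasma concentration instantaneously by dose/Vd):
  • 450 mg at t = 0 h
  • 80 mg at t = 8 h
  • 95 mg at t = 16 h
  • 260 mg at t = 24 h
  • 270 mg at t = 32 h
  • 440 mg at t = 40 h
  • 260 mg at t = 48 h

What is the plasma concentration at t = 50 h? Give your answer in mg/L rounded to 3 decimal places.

k = ln 2 / 18 = 0.03851 per h
Dose 1 (450 mg at t=0 h): 450·exp(−0.03851·50) = 65.617 mg/L
Dose 2 (80 mg at t=8 h): 80·exp(−0.03851·42) = 15.874 mg/L
Dose 3 (95 mg at t=16 h): 95·exp(−0.03851·34) = 25.651 mg/L
Dose 4 (260 mg at t=24 h): 260·exp(−0.03851·26) = 95.533 mg/L
Dose 5 (270 mg at t=32 h): 270·exp(−0.03851·18) = 135.000 mg/L
Dose 6 (440 mg at t=40 h): 440·exp(−0.03851·10) = 299.374 mg/L
Dose 7 (260 mg at t=48 h): 260·exp(−0.03851·2) = 240.727 mg/L
C(50) = 65.617 + 15.874 + 25.651 + 95.533 + 135.000 + 299.374 + 240.727 = 877.777 mg/L

877.777 mg/L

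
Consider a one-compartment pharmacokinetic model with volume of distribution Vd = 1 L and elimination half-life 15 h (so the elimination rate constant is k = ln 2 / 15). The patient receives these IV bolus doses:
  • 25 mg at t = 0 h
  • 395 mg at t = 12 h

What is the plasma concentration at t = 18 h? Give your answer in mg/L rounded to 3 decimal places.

k = ln 2 / 15 = 0.04621 per h
Dose 1 (25 mg at t=0 h): 25·exp(−0.04621·18) = 10.882 mg/L
Dose 2 (395 mg at t=12 h): 395·exp(−0.04621·6) = 299.354 mg/L
C(18) = 10.882 + 299.354 = 310.236 mg/L

310.236 mg/L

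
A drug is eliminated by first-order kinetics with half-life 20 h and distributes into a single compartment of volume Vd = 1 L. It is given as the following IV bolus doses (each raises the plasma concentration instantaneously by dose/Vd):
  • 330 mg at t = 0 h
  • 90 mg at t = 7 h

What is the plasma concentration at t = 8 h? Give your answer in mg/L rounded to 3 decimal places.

337.028 mg/L

k = ln 2 / 20 = 0.03466 per h
Dose 1 (330 mg at t=0 h): 330·exp(−0.03466·8) = 250.093 mg/L
Dose 2 (90 mg at t=7 h): 90·exp(−0.03466·1) = 86.934 mg/L
C(8) = 250.093 + 86.934 = 337.028 mg/L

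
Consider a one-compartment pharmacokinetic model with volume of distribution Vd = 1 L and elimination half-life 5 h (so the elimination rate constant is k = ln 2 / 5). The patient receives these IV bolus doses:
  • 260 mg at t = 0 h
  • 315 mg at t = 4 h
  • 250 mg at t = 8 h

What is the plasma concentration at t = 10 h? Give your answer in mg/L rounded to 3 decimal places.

391.576 mg/L

k = ln 2 / 5 = 0.13863 per h
Dose 1 (260 mg at t=0 h): 260·exp(−0.13863·10) = 65.000 mg/L
Dose 2 (315 mg at t=4 h): 315·exp(−0.13863·6) = 137.112 mg/L
Dose 3 (250 mg at t=8 h): 250·exp(−0.13863·2) = 189.465 mg/L
C(10) = 65.000 + 137.112 + 189.465 = 391.576 mg/L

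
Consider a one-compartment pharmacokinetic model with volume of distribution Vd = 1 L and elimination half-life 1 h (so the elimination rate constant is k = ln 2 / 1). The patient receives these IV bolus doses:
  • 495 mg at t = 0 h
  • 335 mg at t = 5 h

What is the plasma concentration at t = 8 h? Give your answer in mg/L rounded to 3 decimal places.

k = ln 2 / 1 = 0.69315 per h
Dose 1 (495 mg at t=0 h): 495·exp(−0.69315·8) = 1.934 mg/L
Dose 2 (335 mg at t=5 h): 335·exp(−0.69315·3) = 41.875 mg/L
C(8) = 1.934 + 41.875 = 43.809 mg/L

43.809 mg/L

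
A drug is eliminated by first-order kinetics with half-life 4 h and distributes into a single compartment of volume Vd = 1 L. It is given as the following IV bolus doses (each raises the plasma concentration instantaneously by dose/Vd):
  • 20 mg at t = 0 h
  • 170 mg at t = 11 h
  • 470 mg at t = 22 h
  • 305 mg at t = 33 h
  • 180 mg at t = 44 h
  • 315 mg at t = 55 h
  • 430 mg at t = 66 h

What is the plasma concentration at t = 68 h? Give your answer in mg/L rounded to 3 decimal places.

k = ln 2 / 4 = 0.17329 per h
Dose 1 (20 mg at t=0 h): 20·exp(−0.17329·68) = 0.000 mg/L
Dose 2 (170 mg at t=11 h): 170·exp(−0.17329·57) = 0.009 mg/L
Dose 3 (470 mg at t=22 h): 470·exp(−0.17329·46) = 0.162 mg/L
Dose 4 (305 mg at t=33 h): 305·exp(−0.17329·35) = 0.708 mg/L
Dose 5 (180 mg at t=44 h): 180·exp(−0.17329·24) = 2.813 mg/L
Dose 6 (315 mg at t=55 h): 315·exp(−0.17329·13) = 33.110 mg/L
Dose 7 (430 mg at t=66 h): 430·exp(−0.17329·2) = 304.056 mg/L
C(68) = 0.000 + 0.009 + 0.162 + 0.708 + 2.813 + 33.110 + 304.056 = 340.858 mg/L

340.858 mg/L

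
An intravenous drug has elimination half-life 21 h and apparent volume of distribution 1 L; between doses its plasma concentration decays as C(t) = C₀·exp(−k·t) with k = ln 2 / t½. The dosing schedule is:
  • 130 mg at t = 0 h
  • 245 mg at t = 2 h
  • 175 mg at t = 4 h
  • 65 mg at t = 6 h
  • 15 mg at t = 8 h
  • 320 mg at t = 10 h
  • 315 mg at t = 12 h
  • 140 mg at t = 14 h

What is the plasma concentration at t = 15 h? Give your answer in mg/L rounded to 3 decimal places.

1112.748 mg/L

k = ln 2 / 21 = 0.03301 per h
Dose 1 (130 mg at t=0 h): 130·exp(−0.03301·15) = 79.236 mg/L
Dose 2 (245 mg at t=2 h): 245·exp(−0.03301·13) = 159.520 mg/L
Dose 3 (175 mg at t=4 h): 175·exp(−0.03301·11) = 121.718 mg/L
Dose 4 (65 mg at t=6 h): 65·exp(−0.03301·9) = 48.295 mg/L
Dose 5 (15 mg at t=8 h): 15·exp(−0.03301·7) = 11.906 mg/L
Dose 6 (320 mg at t=10 h): 320·exp(−0.03301·5) = 271.316 mg/L
Dose 7 (315 mg at t=12 h): 315·exp(−0.03301·3) = 285.303 mg/L
Dose 8 (140 mg at t=14 h): 140·exp(−0.03301·1) = 135.454 mg/L
C(15) = 79.236 + 159.520 + 121.718 + 48.295 + 11.906 + 271.316 + 285.303 + 135.454 = 1112.748 mg/L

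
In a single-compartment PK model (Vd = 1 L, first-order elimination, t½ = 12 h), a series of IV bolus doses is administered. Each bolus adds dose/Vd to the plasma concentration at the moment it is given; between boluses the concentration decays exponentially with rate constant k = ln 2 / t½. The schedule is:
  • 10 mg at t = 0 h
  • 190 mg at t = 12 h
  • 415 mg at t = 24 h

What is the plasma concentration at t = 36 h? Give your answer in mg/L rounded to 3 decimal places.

256.250 mg/L

k = ln 2 / 12 = 0.05776 per h
Dose 1 (10 mg at t=0 h): 10·exp(−0.05776·36) = 1.250 mg/L
Dose 2 (190 mg at t=12 h): 190·exp(−0.05776·24) = 47.500 mg/L
Dose 3 (415 mg at t=24 h): 415·exp(−0.05776·12) = 207.500 mg/L
C(36) = 1.250 + 47.500 + 207.500 = 256.250 mg/L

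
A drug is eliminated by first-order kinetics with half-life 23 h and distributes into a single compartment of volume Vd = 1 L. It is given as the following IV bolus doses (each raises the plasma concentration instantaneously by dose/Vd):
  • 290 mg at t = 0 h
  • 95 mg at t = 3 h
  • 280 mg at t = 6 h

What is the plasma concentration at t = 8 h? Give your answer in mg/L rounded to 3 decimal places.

k = ln 2 / 23 = 0.03014 per h
Dose 1 (290 mg at t=0 h): 290·exp(−0.03014·8) = 227.872 mg/L
Dose 2 (95 mg at t=3 h): 95·exp(−0.03014·5) = 81.711 mg/L
Dose 3 (280 mg at t=6 h): 280·exp(−0.03014·2) = 263.622 mg/L
C(8) = 227.872 + 81.711 + 263.622 = 573.206 mg/L

573.206 mg/L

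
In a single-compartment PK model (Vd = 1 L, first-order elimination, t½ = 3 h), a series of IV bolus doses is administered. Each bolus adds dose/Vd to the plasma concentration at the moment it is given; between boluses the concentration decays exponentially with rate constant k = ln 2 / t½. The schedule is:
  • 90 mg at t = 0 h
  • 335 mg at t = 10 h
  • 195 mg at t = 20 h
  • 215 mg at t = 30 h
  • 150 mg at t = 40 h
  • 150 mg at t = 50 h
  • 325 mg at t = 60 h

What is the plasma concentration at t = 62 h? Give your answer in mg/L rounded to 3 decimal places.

215.189 mg/L

k = ln 2 / 3 = 0.23105 per h
Dose 1 (90 mg at t=0 h): 90·exp(−0.23105·62) = 0.000 mg/L
Dose 2 (335 mg at t=10 h): 335·exp(−0.23105·52) = 0.002 mg/L
Dose 3 (195 mg at t=20 h): 195·exp(−0.23105·42) = 0.012 mg/L
Dose 4 (215 mg at t=30 h): 215·exp(−0.23105·32) = 0.132 mg/L
Dose 5 (150 mg at t=40 h): 150·exp(−0.23105·22) = 0.930 mg/L
Dose 6 (150 mg at t=50 h): 150·exp(−0.23105·12) = 9.375 mg/L
Dose 7 (325 mg at t=60 h): 325·exp(−0.23105·2) = 204.737 mg/L
C(62) = 0.000 + 0.002 + 0.012 + 0.132 + 0.930 + 9.375 + 204.737 = 215.189 mg/L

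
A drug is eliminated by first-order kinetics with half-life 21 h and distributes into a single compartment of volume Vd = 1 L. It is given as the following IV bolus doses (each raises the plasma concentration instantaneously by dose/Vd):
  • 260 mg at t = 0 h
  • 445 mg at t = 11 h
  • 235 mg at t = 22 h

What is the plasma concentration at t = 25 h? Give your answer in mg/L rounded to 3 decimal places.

k = ln 2 / 21 = 0.03301 per h
Dose 1 (260 mg at t=0 h): 260·exp(−0.03301·25) = 113.921 mg/L
Dose 2 (445 mg at t=11 h): 445·exp(−0.03301·14) = 280.332 mg/L
Dose 3 (235 mg at t=22 h): 235·exp(−0.03301·3) = 212.845 mg/L
C(25) = 113.921 + 280.332 + 212.845 = 607.099 mg/L

607.099 mg/L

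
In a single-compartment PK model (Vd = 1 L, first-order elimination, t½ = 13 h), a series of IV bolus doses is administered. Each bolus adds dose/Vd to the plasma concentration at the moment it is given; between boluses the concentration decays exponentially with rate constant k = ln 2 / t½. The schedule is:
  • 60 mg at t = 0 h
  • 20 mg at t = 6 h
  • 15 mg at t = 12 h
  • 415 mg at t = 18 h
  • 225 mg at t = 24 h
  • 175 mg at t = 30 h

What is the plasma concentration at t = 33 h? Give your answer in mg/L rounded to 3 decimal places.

494.851 mg/L

k = ln 2 / 13 = 0.05332 per h
Dose 1 (60 mg at t=0 h): 60·exp(−0.05332·33) = 10.328 mg/L
Dose 2 (20 mg at t=6 h): 20·exp(−0.05332·27) = 4.740 mg/L
Dose 3 (15 mg at t=12 h): 15·exp(−0.05332·21) = 4.896 mg/L
Dose 4 (415 mg at t=18 h): 415·exp(−0.05332·15) = 186.512 mg/L
Dose 5 (225 mg at t=24 h): 225·exp(−0.05332·9) = 139.244 mg/L
Dose 6 (175 mg at t=30 h): 175·exp(−0.05332·3) = 149.132 mg/L
C(33) = 10.328 + 4.740 + 4.896 + 186.512 + 139.244 + 149.132 = 494.851 mg/L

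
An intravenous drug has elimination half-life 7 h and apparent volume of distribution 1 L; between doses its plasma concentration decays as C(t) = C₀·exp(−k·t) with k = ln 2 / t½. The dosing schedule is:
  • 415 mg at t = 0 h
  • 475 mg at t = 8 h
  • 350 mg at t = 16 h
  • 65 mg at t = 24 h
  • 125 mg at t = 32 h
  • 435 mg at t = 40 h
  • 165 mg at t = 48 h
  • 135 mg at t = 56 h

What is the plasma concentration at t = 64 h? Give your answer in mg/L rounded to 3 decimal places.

147.480 mg/L

k = ln 2 / 7 = 0.09902 per h
Dose 1 (415 mg at t=0 h): 415·exp(−0.09902·64) = 0.734 mg/L
Dose 2 (475 mg at t=8 h): 475·exp(−0.09902·56) = 1.855 mg/L
Dose 3 (350 mg at t=16 h): 350·exp(−0.09902·48) = 3.019 mg/L
Dose 4 (65 mg at t=24 h): 65·exp(−0.09902·40) = 1.238 mg/L
Dose 5 (125 mg at t=32 h): 125·exp(−0.09902·32) = 5.257 mg/L
Dose 6 (435 mg at t=40 h): 435·exp(−0.09902·24) = 40.400 mg/L
Dose 7 (165 mg at t=48 h): 165·exp(−0.09902·16) = 33.839 mg/L
Dose 8 (135 mg at t=56 h): 135·exp(−0.09902·8) = 61.136 mg/L
C(64) = 0.734 + 1.855 + 3.019 + 1.238 + 5.257 + 40.400 + 33.839 + 61.136 = 147.480 mg/L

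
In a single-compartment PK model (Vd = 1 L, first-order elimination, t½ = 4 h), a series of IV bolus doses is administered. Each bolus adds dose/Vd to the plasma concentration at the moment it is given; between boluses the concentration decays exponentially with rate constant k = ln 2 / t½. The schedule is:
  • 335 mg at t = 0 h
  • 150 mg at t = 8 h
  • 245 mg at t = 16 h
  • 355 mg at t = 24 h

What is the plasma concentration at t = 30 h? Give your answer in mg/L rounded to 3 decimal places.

152.332 mg/L

k = ln 2 / 4 = 0.17329 per h
Dose 1 (335 mg at t=0 h): 335·exp(−0.17329·30) = 1.851 mg/L
Dose 2 (150 mg at t=8 h): 150·exp(−0.17329·22) = 3.315 mg/L
Dose 3 (245 mg at t=16 h): 245·exp(−0.17329·14) = 21.655 mg/L
Dose 4 (355 mg at t=24 h): 355·exp(−0.17329·6) = 125.511 mg/L
C(30) = 1.851 + 3.315 + 21.655 + 125.511 = 152.332 mg/L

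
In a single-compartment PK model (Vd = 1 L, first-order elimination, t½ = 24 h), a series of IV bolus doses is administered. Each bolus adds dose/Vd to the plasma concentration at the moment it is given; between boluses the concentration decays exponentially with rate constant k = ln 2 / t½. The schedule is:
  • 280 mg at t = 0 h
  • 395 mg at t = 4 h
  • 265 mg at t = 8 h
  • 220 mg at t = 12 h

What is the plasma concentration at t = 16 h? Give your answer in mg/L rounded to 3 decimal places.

k = ln 2 / 24 = 0.02888 per h
Dose 1 (280 mg at t=0 h): 280·exp(−0.02888·16) = 176.389 mg/L
Dose 2 (395 mg at t=4 h): 395·exp(−0.02888·12) = 279.307 mg/L
Dose 3 (265 mg at t=8 h): 265·exp(−0.02888·8) = 210.331 mg/L
Dose 4 (220 mg at t=12 h): 220·exp(−0.02888·4) = 195.998 mg/L
C(16) = 176.389 + 279.307 + 210.331 + 195.998 = 862.024 mg/L

862.024 mg/L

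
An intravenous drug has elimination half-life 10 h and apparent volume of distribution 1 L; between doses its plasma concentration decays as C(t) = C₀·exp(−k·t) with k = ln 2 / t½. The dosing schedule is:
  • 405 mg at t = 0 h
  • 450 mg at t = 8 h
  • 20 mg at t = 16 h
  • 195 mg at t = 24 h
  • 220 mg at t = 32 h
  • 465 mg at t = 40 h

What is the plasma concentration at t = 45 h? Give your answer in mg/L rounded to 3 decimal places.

518.842 mg/L

k = ln 2 / 10 = 0.06931 per h
Dose 1 (405 mg at t=0 h): 405·exp(−0.06931·45) = 17.899 mg/L
Dose 2 (450 mg at t=8 h): 450·exp(−0.06931·37) = 34.626 mg/L
Dose 3 (20 mg at t=16 h): 20·exp(−0.06931·29) = 2.679 mg/L
Dose 4 (195 mg at t=24 h): 195·exp(−0.06931·21) = 45.485 mg/L
Dose 5 (220 mg at t=32 h): 220·exp(−0.06931·13) = 89.348 mg/L
Dose 6 (465 mg at t=40 h): 465·exp(−0.06931·5) = 328.805 mg/L
C(45) = 17.899 + 34.626 + 2.679 + 45.485 + 89.348 + 328.805 = 518.842 mg/L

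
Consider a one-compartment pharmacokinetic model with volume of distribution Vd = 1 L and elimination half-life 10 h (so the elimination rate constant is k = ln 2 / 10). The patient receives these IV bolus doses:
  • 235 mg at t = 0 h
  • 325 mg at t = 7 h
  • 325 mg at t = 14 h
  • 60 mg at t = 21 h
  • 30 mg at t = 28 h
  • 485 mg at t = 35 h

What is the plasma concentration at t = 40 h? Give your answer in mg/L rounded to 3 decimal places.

k = ln 2 / 10 = 0.06931 per h
Dose 1 (235 mg at t=0 h): 235·exp(−0.06931·40) = 14.688 mg/L
Dose 2 (325 mg at t=7 h): 325·exp(−0.06931·33) = 32.998 mg/L
Dose 3 (325 mg at t=14 h): 325·exp(−0.06931·26) = 53.605 mg/L
Dose 4 (60 mg at t=21 h): 60·exp(−0.06931·19) = 16.077 mg/L
Dose 5 (30 mg at t=28 h): 30·exp(−0.06931·12) = 13.058 mg/L
Dose 6 (485 mg at t=35 h): 485·exp(−0.06931·5) = 342.947 mg/L
C(40) = 14.688 + 32.998 + 53.605 + 16.077 + 13.058 + 342.947 = 473.372 mg/L

473.372 mg/L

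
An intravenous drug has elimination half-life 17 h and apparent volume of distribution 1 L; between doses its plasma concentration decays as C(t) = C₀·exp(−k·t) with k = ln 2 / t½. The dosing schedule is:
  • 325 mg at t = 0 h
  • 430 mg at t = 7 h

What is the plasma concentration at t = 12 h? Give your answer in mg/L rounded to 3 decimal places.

k = ln 2 / 17 = 0.04077 per h
Dose 1 (325 mg at t=0 h): 325·exp(−0.04077·12) = 199.247 mg/L
Dose 2 (430 mg at t=7 h): 430·exp(−0.04077·5) = 350.696 mg/L
C(12) = 199.247 + 350.696 = 549.942 mg/L

549.942 mg/L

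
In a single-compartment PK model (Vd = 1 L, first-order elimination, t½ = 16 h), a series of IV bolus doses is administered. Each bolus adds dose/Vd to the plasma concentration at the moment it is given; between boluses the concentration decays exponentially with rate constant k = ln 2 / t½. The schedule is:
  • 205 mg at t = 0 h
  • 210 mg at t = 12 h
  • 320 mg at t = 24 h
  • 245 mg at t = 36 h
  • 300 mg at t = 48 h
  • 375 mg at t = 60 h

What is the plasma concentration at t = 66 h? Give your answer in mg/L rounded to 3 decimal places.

k = ln 2 / 16 = 0.04332 per h
Dose 1 (205 mg at t=0 h): 205·exp(−0.04332·66) = 11.749 mg/L
Dose 2 (210 mg at t=12 h): 210·exp(−0.04332·54) = 20.242 mg/L
Dose 3 (320 mg at t=24 h): 320·exp(−0.04332·42) = 51.874 mg/L
Dose 4 (245 mg at t=36 h): 245·exp(−0.04332·30) = 66.794 mg/L
Dose 5 (300 mg at t=48 h): 300·exp(−0.04332·18) = 137.551 mg/L
Dose 6 (375 mg at t=60 h): 375·exp(−0.04332·6) = 289.165 mg/L
C(66) = 11.749 + 20.242 + 51.874 + 66.794 + 137.551 + 289.165 = 577.373 mg/L

577.373 mg/L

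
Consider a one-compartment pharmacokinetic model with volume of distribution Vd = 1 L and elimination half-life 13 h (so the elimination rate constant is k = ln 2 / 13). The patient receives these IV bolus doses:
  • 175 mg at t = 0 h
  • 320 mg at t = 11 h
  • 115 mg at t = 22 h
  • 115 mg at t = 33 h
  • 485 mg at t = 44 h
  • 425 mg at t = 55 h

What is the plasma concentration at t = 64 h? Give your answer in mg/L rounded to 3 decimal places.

k = ln 2 / 13 = 0.05332 per h
Dose 1 (175 mg at t=0 h): 175·exp(−0.05332·64) = 5.768 mg/L
Dose 2 (320 mg at t=11 h): 320·exp(−0.05332·53) = 18.962 mg/L
Dose 3 (115 mg at t=22 h): 115·exp(−0.05332·42) = 12.250 mg/L
Dose 4 (115 mg at t=33 h): 115·exp(−0.05332·31) = 22.022 mg/L
Dose 5 (485 mg at t=44 h): 485·exp(−0.05332·20) = 166.962 mg/L
Dose 6 (425 mg at t=55 h): 425·exp(−0.05332·9) = 263.017 mg/L
C(64) = 5.768 + 18.962 + 12.250 + 22.022 + 166.962 + 263.017 = 488.981 mg/L

488.981 mg/L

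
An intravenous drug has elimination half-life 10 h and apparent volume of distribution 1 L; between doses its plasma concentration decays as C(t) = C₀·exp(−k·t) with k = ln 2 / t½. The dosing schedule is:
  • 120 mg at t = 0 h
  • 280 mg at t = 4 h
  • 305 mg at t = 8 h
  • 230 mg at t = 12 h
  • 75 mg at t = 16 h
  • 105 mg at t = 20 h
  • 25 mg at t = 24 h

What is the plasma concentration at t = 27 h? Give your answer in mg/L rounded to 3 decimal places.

358.295 mg/L

k = ln 2 / 10 = 0.06931 per h
Dose 1 (120 mg at t=0 h): 120·exp(−0.06931·27) = 18.467 mg/L
Dose 2 (280 mg at t=4 h): 280·exp(−0.06931·23) = 56.858 mg/L
Dose 3 (305 mg at t=8 h): 305·exp(−0.06931·19) = 81.723 mg/L
Dose 4 (230 mg at t=12 h): 230·exp(−0.06931·15) = 81.317 mg/L
Dose 5 (75 mg at t=16 h): 75·exp(−0.06931·11) = 34.989 mg/L
Dose 6 (105 mg at t=20 h): 105·exp(−0.06931·7) = 64.635 mg/L
Dose 7 (25 mg at t=24 h): 25·exp(−0.06931·3) = 20.306 mg/L
C(27) = 18.467 + 56.858 + 81.723 + 81.317 + 34.989 + 64.635 + 20.306 = 358.295 mg/L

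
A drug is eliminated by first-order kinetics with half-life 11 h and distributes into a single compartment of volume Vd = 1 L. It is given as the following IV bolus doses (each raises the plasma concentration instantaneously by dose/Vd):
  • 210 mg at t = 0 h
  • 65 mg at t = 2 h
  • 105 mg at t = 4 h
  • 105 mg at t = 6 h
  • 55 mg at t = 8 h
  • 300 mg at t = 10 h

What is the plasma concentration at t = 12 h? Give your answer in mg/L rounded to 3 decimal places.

k = ln 2 / 11 = 0.06301 per h
Dose 1 (210 mg at t=0 h): 210·exp(−0.06301·12) = 98.588 mg/L
Dose 2 (65 mg at t=2 h): 65·exp(−0.06301·10) = 34.614 mg/L
Dose 3 (105 mg at t=4 h): 105·exp(−0.06301·8) = 63.425 mg/L
Dose 4 (105 mg at t=6 h): 105·exp(−0.06301·6) = 71.943 mg/L
Dose 5 (55 mg at t=8 h): 55·exp(−0.06301·4) = 42.746 mg/L
Dose 6 (300 mg at t=10 h): 300·exp(−0.06301·2) = 264.477 mg/L
C(12) = 98.588 + 34.614 + 63.425 + 71.943 + 42.746 + 264.477 = 575.793 mg/L

575.793 mg/L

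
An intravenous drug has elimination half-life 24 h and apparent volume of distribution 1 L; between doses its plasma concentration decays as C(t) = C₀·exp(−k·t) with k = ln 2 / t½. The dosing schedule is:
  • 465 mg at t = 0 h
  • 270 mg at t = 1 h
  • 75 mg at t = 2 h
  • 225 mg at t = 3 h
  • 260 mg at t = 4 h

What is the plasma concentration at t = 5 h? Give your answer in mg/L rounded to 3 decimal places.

k = ln 2 / 24 = 0.02888 per h
Dose 1 (465 mg at t=0 h): 465·exp(−0.02888·5) = 402.475 mg/L
Dose 2 (270 mg at t=1 h): 270·exp(−0.02888·4) = 240.543 mg/L
Dose 3 (75 mg at t=2 h): 75·exp(−0.02888·3) = 68.775 mg/L
Dose 4 (225 mg at t=3 h): 225·exp(−0.02888·2) = 212.372 mg/L
Dose 5 (260 mg at t=4 h): 260·exp(−0.02888·1) = 252.598 mg/L
C(5) = 402.475 + 240.543 + 68.775 + 212.372 + 252.598 = 1176.762 mg/L

1176.762 mg/L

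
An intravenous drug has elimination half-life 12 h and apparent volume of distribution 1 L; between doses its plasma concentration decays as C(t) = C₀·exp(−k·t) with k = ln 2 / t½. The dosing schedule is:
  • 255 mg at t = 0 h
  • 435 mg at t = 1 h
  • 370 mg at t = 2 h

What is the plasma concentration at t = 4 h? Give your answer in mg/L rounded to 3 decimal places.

897.816 mg/L

k = ln 2 / 12 = 0.05776 per h
Dose 1 (255 mg at t=0 h): 255·exp(−0.05776·4) = 202.394 mg/L
Dose 2 (435 mg at t=1 h): 435·exp(−0.05776·3) = 365.790 mg/L
Dose 3 (370 mg at t=2 h): 370·exp(−0.05776·2) = 329.633 mg/L
C(4) = 202.394 + 365.790 + 329.633 = 897.816 mg/L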